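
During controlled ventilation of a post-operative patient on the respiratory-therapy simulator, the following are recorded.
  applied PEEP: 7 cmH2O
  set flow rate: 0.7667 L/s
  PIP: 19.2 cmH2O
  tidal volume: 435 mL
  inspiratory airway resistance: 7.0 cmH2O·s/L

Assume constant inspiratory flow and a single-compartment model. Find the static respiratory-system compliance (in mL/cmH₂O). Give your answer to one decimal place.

Equation of motion (constant flow): PIP = Vt/C + R·V̇ + PEEP.
Vt/C = PIP − R·V̇ − PEEP = 19.2 − 7.0×0.7667 − 7 = 19.2 − 5.367 − 7 = 6.833 cmH2O.
C = Vt / 6.833 = 435 / 6.833 = 63.662 mL/cmH2O.

63.7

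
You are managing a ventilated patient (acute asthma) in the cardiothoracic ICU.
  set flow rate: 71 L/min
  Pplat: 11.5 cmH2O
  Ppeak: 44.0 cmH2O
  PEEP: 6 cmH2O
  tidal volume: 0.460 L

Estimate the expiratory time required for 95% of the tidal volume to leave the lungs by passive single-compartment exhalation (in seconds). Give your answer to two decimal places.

Flow: 71 L/min ÷ 60 = 1.1833 L/s.
R = (PIP − Pplat)/V̇ = (44.0 − 11.5) / 1.1833 = 32.5/1.1833 = 27.466 cmH2O·s/L.
C = Vt/(Pplat − PEEP) = 460.0 / (11.5 − 6) = 460.0/5.5 = 83.636 mL/cmH2O.
τ = R × C = 27.466 × 0.08364 L/cmH2O = 2.297 s.
t = −τ·ln(1 − 0.95) = −2.297·ln(0.05) = 6.881 s.

6.88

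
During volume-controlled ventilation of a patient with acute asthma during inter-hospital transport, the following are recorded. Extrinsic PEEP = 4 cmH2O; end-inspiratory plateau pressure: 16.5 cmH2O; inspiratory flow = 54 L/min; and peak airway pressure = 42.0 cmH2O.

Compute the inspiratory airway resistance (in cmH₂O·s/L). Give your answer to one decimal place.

Flow: 54 L/min ÷ 60 = 0.9 L/s.
Raw = (PIP − Pplat) / flow = (42.0 − 16.5) / 0.9 = 25.5 / 0.9 = 28.333 cmH2O·s/L.

28.3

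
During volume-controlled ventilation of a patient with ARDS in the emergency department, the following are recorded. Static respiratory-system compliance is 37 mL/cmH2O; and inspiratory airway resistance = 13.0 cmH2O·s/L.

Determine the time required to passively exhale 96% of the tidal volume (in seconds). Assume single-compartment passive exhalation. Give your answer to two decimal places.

1.55

τ = R × C = 13.0 × 37 mL/cmH2O = 13.0 × 0.037 L/cmH2O = 0.481 s.
Exhaled fraction f = 1 − e^(−t/τ) → t = −τ·ln(1 − f) = −0.481·ln(0.04) = 1.548 s.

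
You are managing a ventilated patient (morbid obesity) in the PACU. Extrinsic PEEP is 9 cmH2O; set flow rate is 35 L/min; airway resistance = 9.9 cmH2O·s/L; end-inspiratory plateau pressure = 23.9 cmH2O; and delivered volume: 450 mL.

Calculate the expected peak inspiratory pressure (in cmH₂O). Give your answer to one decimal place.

Flow: 35 L/min ÷ 60 = 0.5833 L/s.
PIP = Pplat + Raw × flow = 23.9 + 9.9 × 0.5833 = 23.9 + 5.775 = 29.675 cmH2O.

29.7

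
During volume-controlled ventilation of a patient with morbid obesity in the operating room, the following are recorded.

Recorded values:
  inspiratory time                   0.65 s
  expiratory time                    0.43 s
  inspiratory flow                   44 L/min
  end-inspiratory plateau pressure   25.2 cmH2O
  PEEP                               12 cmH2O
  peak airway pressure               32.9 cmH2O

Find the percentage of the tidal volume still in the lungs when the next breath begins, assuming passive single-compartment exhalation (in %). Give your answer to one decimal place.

Flow: 44 L/min ÷ 60 = 0.7333 L/s.
Vt = flow × Ti = 0.7333 L/s × 0.65 s × 1000 mL/L = 476.65 mL.
R = (PIP − Pplat)/V̇ = (32.9 − 25.2) / 0.7333 = 7.7/0.7333 = 10.5 cmH2O·s/L.
C = Vt/(Pplat − PEEP) = 476.65 / (25.2 − 12) = 476.65/13.2 = 36.11 mL/cmH2O.
τ = R × C = 10.5 × 0.03611 L/cmH2O = 0.3792 s.
Fraction remaining at end-expiration = e^(−Te/τ) = e^(−0.43/0.3792) = 0.3218 → 32.18%.

32.2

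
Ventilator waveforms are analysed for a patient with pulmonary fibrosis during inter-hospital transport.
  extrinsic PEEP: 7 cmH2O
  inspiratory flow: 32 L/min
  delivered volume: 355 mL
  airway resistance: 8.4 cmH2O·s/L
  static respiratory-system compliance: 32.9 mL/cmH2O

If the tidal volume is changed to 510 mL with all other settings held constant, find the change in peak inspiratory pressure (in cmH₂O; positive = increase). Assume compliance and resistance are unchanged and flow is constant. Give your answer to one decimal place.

PIP = Vt/C + R·V̇ + PEEP (constant-flow equation of motion).
Only the elastic term changes: ΔPIP = ΔVt / C = (510 − 355) / 32.9 = 4.711 cmH2O.

4.7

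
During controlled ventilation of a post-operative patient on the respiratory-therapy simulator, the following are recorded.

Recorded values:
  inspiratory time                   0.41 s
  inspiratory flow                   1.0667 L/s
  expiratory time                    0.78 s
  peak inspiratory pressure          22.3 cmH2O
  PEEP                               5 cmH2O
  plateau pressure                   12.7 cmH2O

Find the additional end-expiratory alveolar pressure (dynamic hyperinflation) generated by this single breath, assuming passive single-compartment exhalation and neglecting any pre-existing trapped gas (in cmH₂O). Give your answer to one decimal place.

Vt = flow × Ti = 1.0667 L/s × 0.41 s × 1000 mL/L = 437.35 mL.
R = (PIP − Pplat)/V̇ = (22.3 − 12.7) / 1.0667 = 9.6/1.0667 = 9.0 cmH2O·s/L.
C = Vt/(Pplat − PEEP) = 437.35 / (12.7 − 5) = 437.35/7.7 = 56.799 mL/cmH2O.
τ = R × C = 9.0 × 0.0568 L/cmH2O = 0.5112 s.
Fraction remaining = e^(−Te/τ) = e^(−0.78/0.5112) = 0.2174; trapped volume = 437.35 × 0.2174 = 95.08 mL.
Additional alveolar pressure from trapping ≈ V_trapped / C = 95.08 / 56.799 = 1.674 cmH2O.

1.7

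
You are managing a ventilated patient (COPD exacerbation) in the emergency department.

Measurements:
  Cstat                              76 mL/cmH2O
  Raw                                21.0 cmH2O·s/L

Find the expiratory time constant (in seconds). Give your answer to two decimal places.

τ = R × C = 21.0 × 76 mL/cmH2O = 21.0 × 0.076 L/cmH2O = 1.596 s.

1.60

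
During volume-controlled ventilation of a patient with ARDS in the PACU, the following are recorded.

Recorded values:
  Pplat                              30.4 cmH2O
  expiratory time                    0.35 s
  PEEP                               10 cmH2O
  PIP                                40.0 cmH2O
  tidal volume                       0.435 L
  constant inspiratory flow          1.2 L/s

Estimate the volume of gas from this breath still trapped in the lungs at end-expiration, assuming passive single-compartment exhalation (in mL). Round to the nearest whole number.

56

R = (PIP − Pplat)/V̇ = (40.0 − 30.4) / 1.2 = 9.6/1.2 = 8.0 cmH2O·s/L.
C = Vt/(Pplat − PEEP) = 435.0 / (30.4 − 10) = 435.0/20.4 = 21.324 mL/cmH2O.
τ = R × C = 8.0 × 0.02132 L/cmH2O = 0.1706 s.
Fraction remaining = e^(−Te/τ) = e^(−0.35/0.1706) = 0.1285.
Trapped volume = 435.0 × 0.1285 = 55.898 mL.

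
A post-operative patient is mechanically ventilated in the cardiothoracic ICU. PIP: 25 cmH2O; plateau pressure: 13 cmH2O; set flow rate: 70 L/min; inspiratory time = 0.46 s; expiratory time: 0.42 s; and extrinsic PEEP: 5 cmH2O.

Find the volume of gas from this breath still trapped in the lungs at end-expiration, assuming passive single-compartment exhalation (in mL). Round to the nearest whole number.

292

Flow: 70 L/min ÷ 60 = 1.1667 L/s.
Vt = flow × Ti = 1.1667 L/s × 0.46 s × 1000 mL/L = 536.68 mL.
R = (PIP − Pplat)/V̇ = (25 − 13) / 1.1667 = 12.0/1.1667 = 10.285 cmH2O·s/L.
C = Vt/(Pplat − PEEP) = 536.68 / (13 − 5) = 536.68/8.0 = 67.085 mL/cmH2O.
τ = R × C = 10.285 × 0.06709 L/cmH2O = 0.69 s.
Fraction remaining = e^(−Te/τ) = e^(−0.42/0.69) = 0.5441.
Trapped volume = 536.68 × 0.5441 = 292.01 mL.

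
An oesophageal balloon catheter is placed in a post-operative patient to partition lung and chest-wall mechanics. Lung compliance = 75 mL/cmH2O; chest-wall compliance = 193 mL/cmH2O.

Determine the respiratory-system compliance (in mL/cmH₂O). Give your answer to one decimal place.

Lung and chest wall are elastances in series: 1/Crs = 1/CL + 1/Ccw.
1/Crs = 1/75 + 1/193 = 0.01851.
Crs = 54.025 mL/cmH2O.

54.0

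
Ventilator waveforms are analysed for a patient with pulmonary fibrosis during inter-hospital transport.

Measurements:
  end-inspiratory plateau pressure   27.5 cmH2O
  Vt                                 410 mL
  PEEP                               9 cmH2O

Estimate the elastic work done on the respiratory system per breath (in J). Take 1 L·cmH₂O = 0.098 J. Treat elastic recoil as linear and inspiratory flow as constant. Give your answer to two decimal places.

0.37

Elastic work ≈ ½ × (Pplat − PEEP) × Vt = 0.5 × (27.5 − 9) × 0.410 L = 0.5 × 18.5 × 0.410 = 3.793 L·cmH2O.
× 0.098 J/(L·cmH2O) → 0.3717 J.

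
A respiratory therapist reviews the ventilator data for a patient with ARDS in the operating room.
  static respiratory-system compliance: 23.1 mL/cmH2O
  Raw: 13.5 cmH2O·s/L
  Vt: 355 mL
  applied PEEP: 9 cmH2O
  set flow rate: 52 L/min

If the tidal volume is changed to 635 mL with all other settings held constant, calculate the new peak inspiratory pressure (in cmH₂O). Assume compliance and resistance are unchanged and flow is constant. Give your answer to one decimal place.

Flow: 52 L/min ÷ 60 = 0.8667 L/s.
PIP = Vt/C + R·V̇ + PEEP (constant-flow equation of motion).
Only the elastic term changes: ΔPIP = ΔVt / C = (635 − 355) / 23.1 = 12.121 cmH2O.
Original PIP = 355/23.1 + 13.5×0.8667 + 9 = 36.068 cmH2O; new PIP = 36.068 + (12.121) = 48.189 cmH2O.

48.2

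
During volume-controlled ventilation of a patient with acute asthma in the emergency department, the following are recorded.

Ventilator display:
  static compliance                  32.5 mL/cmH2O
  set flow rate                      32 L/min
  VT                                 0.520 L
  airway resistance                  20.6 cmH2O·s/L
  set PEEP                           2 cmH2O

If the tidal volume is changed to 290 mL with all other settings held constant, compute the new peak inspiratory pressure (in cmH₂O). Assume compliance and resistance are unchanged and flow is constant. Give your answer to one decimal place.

Flow: 32 L/min ÷ 60 = 0.5333 L/s.
PIP = Vt/C + R·V̇ + PEEP (constant-flow equation of motion).
Only the elastic term changes: ΔPIP = ΔVt / C = (290 − 520) / 32.5 = -7.077 cmH2O.
Original PIP = 520/32.5 + 20.6×0.5333 + 2 = 28.986 cmH2O; new PIP = 28.986 + (-7.077) = 21.909 cmH2O.

21.9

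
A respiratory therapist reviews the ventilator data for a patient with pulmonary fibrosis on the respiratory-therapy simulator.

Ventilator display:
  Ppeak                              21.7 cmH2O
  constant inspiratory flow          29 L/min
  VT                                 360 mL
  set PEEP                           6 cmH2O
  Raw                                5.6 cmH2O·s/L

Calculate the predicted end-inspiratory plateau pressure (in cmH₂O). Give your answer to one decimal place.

Flow: 29 L/min ÷ 60 = 0.4833 L/s.
Pplat = PIP − Raw × flow = 21.7 − 5.6 × 0.4833 = 21.7 − 2.706 = 18.994 cmH2O.

19.0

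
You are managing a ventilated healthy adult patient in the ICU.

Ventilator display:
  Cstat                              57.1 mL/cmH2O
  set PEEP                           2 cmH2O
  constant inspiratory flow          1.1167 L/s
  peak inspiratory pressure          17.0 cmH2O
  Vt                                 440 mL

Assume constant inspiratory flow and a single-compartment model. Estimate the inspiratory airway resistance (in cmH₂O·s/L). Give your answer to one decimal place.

Equation of motion (constant flow): PIP = Vt/C + R·V̇ + PEEP.
R·V̇ = PIP − Vt/C − PEEP = 17.0 − 440/57.1 − 2 = 17.0 − 7.706 − 2 = 7.294 cmH2O.
R = 7.294 / 1.1167 = 6.532 cmH2O·s/L.

6.5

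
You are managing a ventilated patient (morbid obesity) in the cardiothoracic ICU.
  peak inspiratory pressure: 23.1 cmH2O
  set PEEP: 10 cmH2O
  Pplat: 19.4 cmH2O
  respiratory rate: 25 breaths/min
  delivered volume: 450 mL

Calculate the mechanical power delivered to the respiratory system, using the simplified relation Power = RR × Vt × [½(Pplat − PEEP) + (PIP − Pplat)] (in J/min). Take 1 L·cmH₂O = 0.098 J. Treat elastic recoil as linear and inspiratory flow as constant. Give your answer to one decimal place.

9.3

Per-breath work = Vt × [½(Pplat−PEEP) + (PIP−Pplat)] = 0.450 × [0.5×9.4 + 3.7] = 0.450 × 8.4 = 3.78 L·cmH2O.
Power = 25 × 3.78 = 94.5 L·cmH2O/min.
× 0.098 J/(L·cmH2O) → 9.261 J/min.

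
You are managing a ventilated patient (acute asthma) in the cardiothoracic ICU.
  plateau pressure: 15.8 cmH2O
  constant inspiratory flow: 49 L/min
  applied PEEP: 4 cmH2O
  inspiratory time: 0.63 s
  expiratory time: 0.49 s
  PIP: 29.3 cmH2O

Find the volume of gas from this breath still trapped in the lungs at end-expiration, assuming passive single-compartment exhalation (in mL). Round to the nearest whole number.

261

Flow: 49 L/min ÷ 60 = 0.8167 L/s.
Vt = flow × Ti = 0.8167 L/s × 0.63 s × 1000 mL/L = 514.52 mL.
R = (PIP − Pplat)/V̇ = (29.3 − 15.8) / 0.8167 = 13.5/0.8167 = 16.53 cmH2O·s/L.
C = Vt/(Pplat − PEEP) = 514.52 / (15.8 − 4) = 514.52/11.8 = 43.603 mL/cmH2O.
τ = R × C = 16.53 × 0.0436 L/cmH2O = 0.7207 s.
Fraction remaining = e^(−Te/τ) = e^(−0.49/0.7207) = 0.5067.
Trapped volume = 514.52 × 0.5067 = 260.71 mL.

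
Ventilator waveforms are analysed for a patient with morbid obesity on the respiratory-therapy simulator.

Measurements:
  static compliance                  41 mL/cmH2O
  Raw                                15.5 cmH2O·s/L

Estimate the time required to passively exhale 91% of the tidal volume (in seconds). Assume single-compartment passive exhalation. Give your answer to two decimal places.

τ = R × C = 15.5 × 41 mL/cmH2O = 15.5 × 0.041 L/cmH2O = 0.6355 s.
Exhaled fraction f = 1 − e^(−t/τ) → t = −τ·ln(1 − f) = −0.6355·ln(0.09) = 1.53 s.

1.53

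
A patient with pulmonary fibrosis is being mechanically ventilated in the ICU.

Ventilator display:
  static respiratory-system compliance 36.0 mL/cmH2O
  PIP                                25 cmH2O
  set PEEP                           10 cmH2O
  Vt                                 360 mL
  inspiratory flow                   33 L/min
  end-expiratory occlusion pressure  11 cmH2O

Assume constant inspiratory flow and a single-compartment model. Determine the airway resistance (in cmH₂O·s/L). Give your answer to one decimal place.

Flow: 33 L/min ÷ 60 = 0.55 L/s.
Total PEEP = 11 cmH2O (set 10 + intrinsic 1); this is the baseline alveolar pressure.
Equation of motion (constant flow): PIP = Vt/C + R·V̇ + PEEP.
R·V̇ = PIP − Vt/C − PEEP = 25 − 360/36.0 − 11 = 25 − 10.0 − 11 = 4.0 cmH2O.
R = 4.0 / 0.55 = 7.273 cmH2O·s/L.

7.3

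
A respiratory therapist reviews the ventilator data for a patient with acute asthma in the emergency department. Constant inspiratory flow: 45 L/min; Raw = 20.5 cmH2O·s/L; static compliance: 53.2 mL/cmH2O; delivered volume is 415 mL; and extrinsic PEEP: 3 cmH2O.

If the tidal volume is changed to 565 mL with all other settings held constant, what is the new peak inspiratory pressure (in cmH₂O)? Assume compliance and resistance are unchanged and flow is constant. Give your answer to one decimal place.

Flow: 45 L/min ÷ 60 = 0.75 L/s.
PIP = Vt/C + R·V̇ + PEEP (constant-flow equation of motion).
Only the elastic term changes: ΔPIP = ΔVt / C = (565 − 415) / 53.2 = 2.82 cmH2O.
Original PIP = 415/53.2 + 20.5×0.75 + 3 = 26.176 cmH2O; new PIP = 26.176 + (2.82) = 28.996 cmH2O.

29.0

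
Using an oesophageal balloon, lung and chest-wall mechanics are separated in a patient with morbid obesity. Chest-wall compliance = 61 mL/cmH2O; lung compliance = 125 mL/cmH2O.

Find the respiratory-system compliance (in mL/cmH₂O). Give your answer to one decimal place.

41.0

Lung and chest wall are elastances in series: 1/Crs = 1/CL + 1/Ccw.
1/Crs = 1/125 + 1/61 = 0.02439.
Crs = 41.0 mL/cmH2O.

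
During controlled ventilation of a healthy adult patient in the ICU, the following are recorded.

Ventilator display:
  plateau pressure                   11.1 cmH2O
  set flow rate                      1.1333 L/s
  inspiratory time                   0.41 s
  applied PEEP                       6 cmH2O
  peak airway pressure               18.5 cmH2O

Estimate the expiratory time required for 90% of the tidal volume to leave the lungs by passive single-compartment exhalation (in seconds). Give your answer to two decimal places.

1.37

Vt = flow × Ti = 1.1333 L/s × 0.41 s × 1000 mL/L = 464.65 mL.
R = (PIP − Pplat)/V̇ = (18.5 − 11.1) / 1.1333 = 7.4/1.1333 = 6.53 cmH2O·s/L.
C = Vt/(Pplat − PEEP) = 464.65 / (11.1 − 6) = 464.65/5.1 = 91.108 mL/cmH2O.
τ = R × C = 6.53 × 0.09111 L/cmH2O = 0.5949 s.
t = −τ·ln(1 − 0.90) = −0.5949·ln(0.1) = 1.37 s.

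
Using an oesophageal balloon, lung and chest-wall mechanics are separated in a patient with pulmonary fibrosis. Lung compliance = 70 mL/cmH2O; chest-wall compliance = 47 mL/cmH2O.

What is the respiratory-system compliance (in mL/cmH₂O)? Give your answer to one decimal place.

28.1

Lung and chest wall are elastances in series: 1/Crs = 1/CL + 1/Ccw.
1/Crs = 1/70 + 1/47 = 0.03556.
Crs = 28.121 mL/cmH2O.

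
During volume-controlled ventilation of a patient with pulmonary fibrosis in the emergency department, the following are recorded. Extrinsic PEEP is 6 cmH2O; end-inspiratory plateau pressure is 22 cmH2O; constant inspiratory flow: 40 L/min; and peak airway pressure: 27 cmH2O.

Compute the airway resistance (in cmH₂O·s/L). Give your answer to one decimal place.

7.5

Flow: 40 L/min ÷ 60 = 0.6667 L/s.
Raw = (PIP − Pplat) / flow = (27 − 22) / 0.6667 = 5.0 / 0.6667 = 7.5 cmH2O·s/L.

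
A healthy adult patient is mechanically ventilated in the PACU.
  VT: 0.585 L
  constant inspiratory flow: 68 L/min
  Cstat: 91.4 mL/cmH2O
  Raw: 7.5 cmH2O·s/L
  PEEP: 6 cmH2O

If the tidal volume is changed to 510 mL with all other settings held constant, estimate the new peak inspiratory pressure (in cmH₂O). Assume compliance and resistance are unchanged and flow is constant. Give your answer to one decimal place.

Flow: 68 L/min ÷ 60 = 1.1333 L/s.
PIP = Vt/C + R·V̇ + PEEP (constant-flow equation of motion).
Only the elastic term changes: ΔPIP = ΔVt / C = (510 − 585) / 91.4 = -0.8206 cmH2O.
Original PIP = 585/91.4 + 7.5×1.1333 + 6 = 20.9 cmH2O; new PIP = 20.9 + (-0.8206) = 20.079 cmH2O.

20.1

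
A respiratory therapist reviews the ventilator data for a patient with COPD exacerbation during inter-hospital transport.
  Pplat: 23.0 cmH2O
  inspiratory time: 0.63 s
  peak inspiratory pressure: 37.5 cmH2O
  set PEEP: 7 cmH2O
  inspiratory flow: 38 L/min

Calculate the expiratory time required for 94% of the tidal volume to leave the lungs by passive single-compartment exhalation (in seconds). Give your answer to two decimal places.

Flow: 38 L/min ÷ 60 = 0.6333 L/s.
Vt = flow × Ti = 0.6333 L/s × 0.63 s × 1000 mL/L = 398.98 mL.
R = (PIP − Pplat)/V̇ = (37.5 − 23.0) / 0.6333 = 14.5/0.6333 = 22.896 cmH2O·s/L.
C = Vt/(Pplat − PEEP) = 398.98 / (23.0 − 7) = 398.98/16.0 = 24.936 mL/cmH2O.
τ = R × C = 22.896 × 0.02494 L/cmH2O = 0.571 s.
t = −τ·ln(1 − 0.94) = −0.571·ln(0.06) = 1.606 s.

1.61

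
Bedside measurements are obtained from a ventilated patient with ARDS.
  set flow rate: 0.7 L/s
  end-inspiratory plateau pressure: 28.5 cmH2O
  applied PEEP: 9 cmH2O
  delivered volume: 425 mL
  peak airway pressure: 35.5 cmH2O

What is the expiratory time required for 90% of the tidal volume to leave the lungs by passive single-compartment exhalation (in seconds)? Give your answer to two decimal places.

R = (PIP − Pplat)/V̇ = (35.5 − 28.5) / 0.7 = 7.0/0.7 = 10.0 cmH2O·s/L.
C = Vt/(Pplat − PEEP) = 425.0 / (28.5 − 9) = 425.0/19.5 = 21.795 mL/cmH2O.
τ = R × C = 10.0 × 0.0218 L/cmH2O = 0.218 s.
t = −τ·ln(1 − 0.90) = −0.218·ln(0.1) = 0.502 s.

0.50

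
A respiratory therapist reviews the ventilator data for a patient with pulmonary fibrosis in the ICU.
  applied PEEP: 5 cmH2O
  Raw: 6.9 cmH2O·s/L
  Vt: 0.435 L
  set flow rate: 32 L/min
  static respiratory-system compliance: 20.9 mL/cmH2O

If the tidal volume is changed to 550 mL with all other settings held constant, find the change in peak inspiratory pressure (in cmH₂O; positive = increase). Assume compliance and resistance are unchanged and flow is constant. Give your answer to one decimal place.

PIP = Vt/C + R·V̇ + PEEP (constant-flow equation of motion).
Only the elastic term changes: ΔPIP = ΔVt / C = (550 − 435) / 20.9 = 5.502 cmH2O.

5.5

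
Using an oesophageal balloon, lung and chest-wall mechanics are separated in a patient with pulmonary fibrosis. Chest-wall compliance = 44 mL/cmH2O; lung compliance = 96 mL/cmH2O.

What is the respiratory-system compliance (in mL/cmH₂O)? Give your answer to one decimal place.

30.2

Lung and chest wall are elastances in series: 1/Crs = 1/CL + 1/Ccw.
1/Crs = 1/96 + 1/44 = 0.03314.
Crs = 30.175 mL/cmH2O.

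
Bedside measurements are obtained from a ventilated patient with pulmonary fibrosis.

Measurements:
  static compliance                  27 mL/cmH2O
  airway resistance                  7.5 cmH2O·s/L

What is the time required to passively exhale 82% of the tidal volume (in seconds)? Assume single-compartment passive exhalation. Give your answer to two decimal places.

τ = R × C = 7.5 × 27 mL/cmH2O = 7.5 × 0.027 L/cmH2O = 0.2025 s.
Exhaled fraction f = 1 − e^(−t/τ) → t = −τ·ln(1 − f) = −0.2025·ln(0.18) = 0.3472 s.

0.35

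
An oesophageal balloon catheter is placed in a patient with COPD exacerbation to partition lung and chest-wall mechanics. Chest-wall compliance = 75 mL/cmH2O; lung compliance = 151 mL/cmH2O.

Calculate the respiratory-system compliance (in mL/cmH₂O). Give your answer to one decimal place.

Lung and chest wall are elastances in series: 1/Crs = 1/CL + 1/Ccw.
1/Crs = 1/151 + 1/75 = 0.01996.
Crs = 50.1 mL/cmH2O.

50.1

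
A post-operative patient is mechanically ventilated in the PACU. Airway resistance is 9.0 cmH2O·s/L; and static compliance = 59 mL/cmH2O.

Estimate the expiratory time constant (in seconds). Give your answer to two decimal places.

τ = R × C = 9.0 × 59 mL/cmH2O = 9.0 × 0.059 L/cmH2O = 0.531 s.

0.53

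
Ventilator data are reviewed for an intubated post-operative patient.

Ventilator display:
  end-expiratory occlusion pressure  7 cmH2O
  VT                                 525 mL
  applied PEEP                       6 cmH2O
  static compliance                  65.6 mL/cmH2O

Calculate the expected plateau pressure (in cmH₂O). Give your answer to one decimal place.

15.0

End-expiratory occlusion gives total PEEP = 7 cmH2O (intrinsic PEEP = 7 − 6 = 1). Use total PEEP for the elastic gradient.
Pplat = PEEPtotal + Vt / Cstat = 7 + 525 / 65.6 = 7 + 8.003 = 15.003 cmH2O.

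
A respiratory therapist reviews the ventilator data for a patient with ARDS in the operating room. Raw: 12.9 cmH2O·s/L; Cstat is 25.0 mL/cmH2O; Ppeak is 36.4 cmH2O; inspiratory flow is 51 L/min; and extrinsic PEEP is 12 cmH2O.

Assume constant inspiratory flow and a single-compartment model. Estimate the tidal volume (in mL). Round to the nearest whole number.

Flow: 51 L/min ÷ 60 = 0.85 L/s.
Equation of motion (constant flow): PIP = Vt/C + R·V̇ + PEEP.
Vt/C = PIP − R·V̇ − PEEP = 36.4 − 10.965 − 12 = 13.435 cmH2O.
Vt = C × 13.435 = 25.0 × 13.435 = 335.88 mL.

336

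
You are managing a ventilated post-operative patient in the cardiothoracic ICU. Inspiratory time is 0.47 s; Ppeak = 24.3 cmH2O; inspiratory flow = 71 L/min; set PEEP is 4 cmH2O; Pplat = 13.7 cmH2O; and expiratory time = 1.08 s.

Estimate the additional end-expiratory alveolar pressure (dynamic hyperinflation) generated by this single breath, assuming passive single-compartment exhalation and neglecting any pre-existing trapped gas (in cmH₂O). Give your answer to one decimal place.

1.2

Flow: 71 L/min ÷ 60 = 1.1833 L/s.
Vt = flow × Ti = 1.1833 L/s × 0.47 s × 1000 mL/L = 556.15 mL.
R = (PIP − Pplat)/V̇ = (24.3 − 13.7) / 1.1833 = 10.6/1.1833 = 8.958 cmH2O·s/L.
C = Vt/(Pplat − PEEP) = 556.15 / (13.7 − 4) = 556.15/9.7 = 57.335 mL/cmH2O.
τ = R × C = 8.958 × 0.05734 L/cmH2O = 0.5137 s.
Fraction remaining = e^(−Te/τ) = e^(−1.08/0.5137) = 0.1222; trapped volume = 556.15 × 0.1222 = 67.962 mL.
Additional alveolar pressure from trapping ≈ V_trapped / C = 67.962 / 57.335 = 1.185 cmH2O.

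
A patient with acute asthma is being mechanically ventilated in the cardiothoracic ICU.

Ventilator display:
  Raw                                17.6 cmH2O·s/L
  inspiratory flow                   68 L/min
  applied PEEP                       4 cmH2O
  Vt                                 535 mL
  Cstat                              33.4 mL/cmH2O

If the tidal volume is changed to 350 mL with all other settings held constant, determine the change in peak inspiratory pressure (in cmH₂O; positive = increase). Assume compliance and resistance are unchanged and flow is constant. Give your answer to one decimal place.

-5.5

PIP = Vt/C + R·V̇ + PEEP (constant-flow equation of motion).
Only the elastic term changes: ΔPIP = ΔVt / C = (350 − 535) / 33.4 = -5.539 cmH2O.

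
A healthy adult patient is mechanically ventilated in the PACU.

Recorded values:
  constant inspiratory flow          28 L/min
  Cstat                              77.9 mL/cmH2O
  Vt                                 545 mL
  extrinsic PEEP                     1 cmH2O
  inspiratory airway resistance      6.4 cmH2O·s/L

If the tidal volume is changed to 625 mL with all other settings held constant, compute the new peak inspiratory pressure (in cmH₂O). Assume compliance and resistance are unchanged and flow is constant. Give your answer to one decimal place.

Flow: 28 L/min ÷ 60 = 0.4667 L/s.
PIP = Vt/C + R·V̇ + PEEP (constant-flow equation of motion).
Only the elastic term changes: ΔPIP = ΔVt / C = (625 − 545) / 77.9 = 1.027 cmH2O.
Original PIP = 545/77.9 + 6.4×0.4667 + 1 = 10.983 cmH2O; new PIP = 10.983 + (1.027) = 12.01 cmH2O.

12.0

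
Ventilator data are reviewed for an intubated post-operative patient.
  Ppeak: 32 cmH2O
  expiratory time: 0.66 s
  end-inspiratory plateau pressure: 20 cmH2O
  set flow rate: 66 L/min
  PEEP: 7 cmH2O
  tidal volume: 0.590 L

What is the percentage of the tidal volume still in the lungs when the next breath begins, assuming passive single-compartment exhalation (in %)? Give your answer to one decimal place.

Flow: 66 L/min ÷ 60 = 1.1 L/s.
R = (PIP − Pplat)/V̇ = (32 − 20) / 1.1 = 12.0/1.1 = 10.909 cmH2O·s/L.
C = Vt/(Pplat − PEEP) = 590.0 / (20 − 7) = 590.0/13.0 = 45.385 mL/cmH2O.
τ = R × C = 10.909 × 0.04539 L/cmH2O = 0.4952 s.
Fraction remaining at end-expiration = e^(−Te/τ) = e^(−0.66/0.4952) = 0.2637 → 26.37%.

26.4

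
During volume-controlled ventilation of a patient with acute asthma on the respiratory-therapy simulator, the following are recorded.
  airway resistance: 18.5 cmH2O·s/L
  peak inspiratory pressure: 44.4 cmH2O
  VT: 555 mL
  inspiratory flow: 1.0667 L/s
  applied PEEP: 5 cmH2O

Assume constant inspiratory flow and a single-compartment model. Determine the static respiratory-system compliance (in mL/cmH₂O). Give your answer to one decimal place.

Equation of motion (constant flow): PIP = Vt/C + R·V̇ + PEEP.
Vt/C = PIP − R·V̇ − PEEP = 44.4 − 18.5×1.0667 − 5 = 44.4 − 19.734 − 5 = 19.666 cmH2O.
C = Vt / 19.666 = 555 / 19.666 = 28.221 mL/cmH2O.

28.2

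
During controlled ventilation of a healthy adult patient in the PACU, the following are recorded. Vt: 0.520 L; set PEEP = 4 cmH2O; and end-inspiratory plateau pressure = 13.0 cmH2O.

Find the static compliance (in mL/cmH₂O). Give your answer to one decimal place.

57.8

Cstat = Vt / (Pplat − PEEP) = 520 / (13.0 − 4) = 520 / 9.0 = 57.778 mL/cmH2O.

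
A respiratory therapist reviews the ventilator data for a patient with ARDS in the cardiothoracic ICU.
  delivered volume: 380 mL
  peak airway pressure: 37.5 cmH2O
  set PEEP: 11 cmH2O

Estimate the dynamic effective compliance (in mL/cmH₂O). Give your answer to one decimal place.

Dynamic compliance = Vt / (PIP − PEEP) = 380 / (37.5 − 11) = 380 / 26.5 = 14.34 mL/cmH2O.

14.3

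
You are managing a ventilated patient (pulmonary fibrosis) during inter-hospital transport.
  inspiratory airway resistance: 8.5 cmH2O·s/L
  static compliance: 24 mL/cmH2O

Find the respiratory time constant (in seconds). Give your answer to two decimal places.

0.20

τ = R × C = 8.5 × 24 mL/cmH2O = 8.5 × 0.024 L/cmH2O = 0.204 s.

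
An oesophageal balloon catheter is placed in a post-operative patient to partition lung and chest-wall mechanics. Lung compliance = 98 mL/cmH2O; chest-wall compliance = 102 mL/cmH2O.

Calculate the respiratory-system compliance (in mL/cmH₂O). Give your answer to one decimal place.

50.0

Lung and chest wall are elastances in series: 1/Crs = 1/CL + 1/Ccw.
1/Crs = 1/98 + 1/102 = 0.02001.
Crs = 49.975 mL/cmH2O.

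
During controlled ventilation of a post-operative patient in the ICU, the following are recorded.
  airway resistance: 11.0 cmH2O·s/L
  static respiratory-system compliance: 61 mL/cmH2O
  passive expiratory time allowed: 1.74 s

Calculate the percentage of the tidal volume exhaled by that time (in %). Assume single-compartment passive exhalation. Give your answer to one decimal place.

τ = R × C = 11.0 × 61 mL/cmH2O = 11.0 × 0.061 L/cmH2O = 0.671 s.
Passive exhalation: V(t)/V₀ = e^(−t/τ) = e^(−1.74/0.671) = 0.07478.
Fraction exhaled = 1 − 0.07478 = 0.9252 → 92.52%.

92.5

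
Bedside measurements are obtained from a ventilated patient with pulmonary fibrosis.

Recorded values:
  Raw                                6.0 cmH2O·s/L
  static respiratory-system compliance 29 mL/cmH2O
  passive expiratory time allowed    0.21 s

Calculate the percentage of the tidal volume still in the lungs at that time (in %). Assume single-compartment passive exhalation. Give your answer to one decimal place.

29.9

τ = R × C = 6.0 × 29 mL/cmH2O = 6.0 × 0.029 L/cmH2O = 0.174 s.
Passive exhalation: V(t)/V₀ = e^(−t/τ) = e^(−0.21/0.174) = 0.2991.
Fraction remaining = 0.2991 → 29.91%.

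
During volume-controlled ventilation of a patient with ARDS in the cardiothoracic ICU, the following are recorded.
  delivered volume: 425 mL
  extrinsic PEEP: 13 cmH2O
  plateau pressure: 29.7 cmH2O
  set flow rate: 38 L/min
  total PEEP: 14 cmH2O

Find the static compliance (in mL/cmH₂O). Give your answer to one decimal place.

End-expiratory occlusion gives total PEEP = 14 cmH2O (intrinsic PEEP = 14 − 13 = 1). Use total PEEP for the elastic gradient.
Cstat = Vt / (Pplat − PEEPtotal) = 425 / (29.7 − 14) = 425 / 15.7 = 27.07 mL/cmH2O.

27.1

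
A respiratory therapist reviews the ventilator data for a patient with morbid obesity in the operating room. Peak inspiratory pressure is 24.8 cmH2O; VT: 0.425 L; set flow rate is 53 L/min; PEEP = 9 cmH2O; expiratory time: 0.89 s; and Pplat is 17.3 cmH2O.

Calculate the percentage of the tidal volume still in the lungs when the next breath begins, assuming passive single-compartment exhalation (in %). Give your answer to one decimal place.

12.9

Flow: 53 L/min ÷ 60 = 0.8833 L/s.
R = (PIP − Pplat)/V̇ = (24.8 − 17.3) / 0.8833 = 7.5/0.8833 = 8.491 cmH2O·s/L.
C = Vt/(Pplat − PEEP) = 425.0 / (17.3 − 9) = 425.0/8.3 = 51.205 mL/cmH2O.
τ = R × C = 8.491 × 0.05121 L/cmH2O = 0.4348 s.
Fraction remaining at end-expiration = e^(−Te/τ) = e^(−0.89/0.4348) = 0.1291 → 12.91%.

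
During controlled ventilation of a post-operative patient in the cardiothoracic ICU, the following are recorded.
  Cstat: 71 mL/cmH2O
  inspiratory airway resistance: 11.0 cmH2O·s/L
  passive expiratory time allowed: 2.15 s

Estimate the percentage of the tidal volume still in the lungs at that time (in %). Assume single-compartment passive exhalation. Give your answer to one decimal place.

τ = R × C = 11.0 × 71 mL/cmH2O = 11.0 × 0.071 L/cmH2O = 0.781 s.
Passive exhalation: V(t)/V₀ = e^(−t/τ) = e^(−2.15/0.781) = 0.06374.
Fraction remaining = 0.06374 → 6.374%.

6.4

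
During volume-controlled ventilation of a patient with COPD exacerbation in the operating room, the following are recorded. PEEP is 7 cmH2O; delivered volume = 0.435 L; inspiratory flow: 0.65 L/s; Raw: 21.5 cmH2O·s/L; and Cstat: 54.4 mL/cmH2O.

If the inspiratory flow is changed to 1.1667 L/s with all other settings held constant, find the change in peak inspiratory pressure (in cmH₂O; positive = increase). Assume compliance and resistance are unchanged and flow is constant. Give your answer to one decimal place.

PIP = Vt/C + R·V̇ + PEEP (constant-flow equation of motion).
Only the resistive term changes: ΔPIP = R × ΔV̇ = 21.5 × (1.1667 − 0.65) = 21.5 × 0.5167 = 11.109 cmH2O.

11.1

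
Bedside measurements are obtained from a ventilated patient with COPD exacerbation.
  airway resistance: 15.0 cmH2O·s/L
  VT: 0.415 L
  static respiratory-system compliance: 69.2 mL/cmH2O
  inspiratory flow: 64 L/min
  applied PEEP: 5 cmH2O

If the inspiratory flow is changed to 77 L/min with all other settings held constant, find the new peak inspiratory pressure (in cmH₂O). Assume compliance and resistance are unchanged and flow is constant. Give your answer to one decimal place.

Flow: 64 L/min ÷ 60 = 1.0667 L/s.
New flow: 77 L/min ÷ 60 = 1.2833 L/s.
PIP = Vt/C + R·V̇ + PEEP (constant-flow equation of motion).
Only the resistive term changes: ΔPIP = R × ΔV̇ = 15.0 × (1.2833 − 1.0667) = 15.0 × 0.2166 = 3.249 cmH2O.
Original PIP = 415/69.2 + 15.0×1.0667 + 5 = 26.998 cmH2O; new PIP = 26.998 + (3.249) = 30.247 cmH2O.

30.2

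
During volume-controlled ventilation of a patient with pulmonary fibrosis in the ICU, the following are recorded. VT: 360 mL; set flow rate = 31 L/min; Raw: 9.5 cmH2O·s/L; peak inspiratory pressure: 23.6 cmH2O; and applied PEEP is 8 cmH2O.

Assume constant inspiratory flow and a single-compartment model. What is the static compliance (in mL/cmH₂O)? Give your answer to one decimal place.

33.7

Flow: 31 L/min ÷ 60 = 0.5167 L/s.
Equation of motion (constant flow): PIP = Vt/C + R·V̇ + PEEP.
Vt/C = PIP − R·V̇ − PEEP = 23.6 − 9.5×0.5167 − 8 = 23.6 − 4.909 − 8 = 10.691 cmH2O.
C = Vt / 10.691 = 360 / 10.691 = 33.673 mL/cmH2O.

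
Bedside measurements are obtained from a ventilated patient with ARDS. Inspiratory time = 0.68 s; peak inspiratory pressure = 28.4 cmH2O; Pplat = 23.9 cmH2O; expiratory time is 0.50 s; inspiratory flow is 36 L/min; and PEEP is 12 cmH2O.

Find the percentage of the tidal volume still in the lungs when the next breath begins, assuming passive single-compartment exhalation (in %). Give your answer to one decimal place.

Flow: 36 L/min ÷ 60 = 0.6 L/s.
Vt = flow × Ti = 0.6 L/s × 0.68 s × 1000 mL/L = 408.0 mL.
R = (PIP − Pplat)/V̇ = (28.4 − 23.9) / 0.6 = 4.5/0.6 = 7.5 cmH2O·s/L.
C = Vt/(Pplat − PEEP) = 408.0 / (23.9 − 12) = 408.0/11.9 = 34.286 mL/cmH2O.
τ = R × C = 7.5 × 0.03429 L/cmH2O = 0.2572 s.
Fraction remaining at end-expiration = e^(−Te/τ) = e^(−0.50/0.2572) = 0.1431 → 14.31%.

14.3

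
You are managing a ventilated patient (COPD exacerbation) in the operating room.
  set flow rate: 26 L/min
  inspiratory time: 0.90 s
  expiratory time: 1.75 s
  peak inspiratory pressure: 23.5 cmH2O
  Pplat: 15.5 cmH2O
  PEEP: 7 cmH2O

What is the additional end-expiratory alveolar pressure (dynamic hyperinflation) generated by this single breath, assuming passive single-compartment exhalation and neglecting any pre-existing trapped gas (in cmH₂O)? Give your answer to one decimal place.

1.1

Flow: 26 L/min ÷ 60 = 0.4333 L/s.
Vt = flow × Ti = 0.4333 L/s × 0.90 s × 1000 mL/L = 389.97 mL.
R = (PIP − Pplat)/V̇ = (23.5 − 15.5) / 0.4333 = 8.0/0.4333 = 18.463 cmH2O·s/L.
C = Vt/(Pplat − PEEP) = 389.97 / (15.5 − 7) = 389.97/8.5 = 45.879 mL/cmH2O.
τ = R × C = 18.463 × 0.04588 L/cmH2O = 0.8471 s.
Fraction remaining = e^(−Te/τ) = e^(−1.75/0.8471) = 0.1267; trapped volume = 389.97 × 0.1267 = 49.409 mL.
Additional alveolar pressure from trapping ≈ V_trapped / C = 49.409 / 45.879 = 1.077 cmH2O.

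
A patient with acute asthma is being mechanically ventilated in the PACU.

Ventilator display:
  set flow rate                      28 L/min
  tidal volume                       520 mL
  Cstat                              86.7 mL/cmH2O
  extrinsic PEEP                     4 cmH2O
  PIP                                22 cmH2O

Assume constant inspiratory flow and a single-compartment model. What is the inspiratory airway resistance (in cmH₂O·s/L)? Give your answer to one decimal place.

Flow: 28 L/min ÷ 60 = 0.4667 L/s.
Equation of motion (constant flow): PIP = Vt/C + R·V̇ + PEEP.
R·V̇ = PIP − Vt/C − PEEP = 22 − 520/86.7 − 4 = 22 − 5.998 − 4 = 12.002 cmH2O.
R = 12.002 / 0.4667 = 25.717 cmH2O·s/L.

25.7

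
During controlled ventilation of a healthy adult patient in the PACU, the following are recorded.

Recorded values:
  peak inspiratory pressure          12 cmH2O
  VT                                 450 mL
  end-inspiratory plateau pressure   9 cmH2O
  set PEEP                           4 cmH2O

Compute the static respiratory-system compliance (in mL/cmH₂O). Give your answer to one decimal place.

Cstat = Vt / (Pplat − PEEP) = 450 / (9 − 4) = 450 / 5.0 = 90.0 mL/cmH2O.

90.0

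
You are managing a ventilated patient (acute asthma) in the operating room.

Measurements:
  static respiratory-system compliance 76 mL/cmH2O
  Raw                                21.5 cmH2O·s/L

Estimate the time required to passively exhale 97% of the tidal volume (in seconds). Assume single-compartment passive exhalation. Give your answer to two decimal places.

5.73

τ = R × C = 21.5 × 76 mL/cmH2O = 21.5 × 0.076 L/cmH2O = 1.634 s.
Exhaled fraction f = 1 − e^(−t/τ) → t = −τ·ln(1 − f) = −1.634·ln(0.03) = 5.73 s.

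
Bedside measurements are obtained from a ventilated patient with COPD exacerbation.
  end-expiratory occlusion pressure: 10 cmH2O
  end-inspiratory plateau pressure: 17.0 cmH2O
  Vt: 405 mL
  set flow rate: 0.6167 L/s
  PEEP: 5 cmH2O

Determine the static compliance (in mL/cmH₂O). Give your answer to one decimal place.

End-expiratory occlusion gives total PEEP = 10 cmH2O (intrinsic PEEP = 10 − 5 = 5). Use total PEEP for the elastic gradient.
Cstat = Vt / (Pplat − PEEPtotal) = 405 / (17.0 − 10) = 405 / 7.0 = 57.857 mL/cmH2O.

57.9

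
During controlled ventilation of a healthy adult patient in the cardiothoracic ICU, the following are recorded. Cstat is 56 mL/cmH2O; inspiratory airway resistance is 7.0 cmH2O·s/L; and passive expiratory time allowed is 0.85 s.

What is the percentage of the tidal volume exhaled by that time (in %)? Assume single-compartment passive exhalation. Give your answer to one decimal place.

τ = R × C = 7.0 × 56 mL/cmH2O = 7.0 × 0.056 L/cmH2O = 0.392 s.
Passive exhalation: V(t)/V₀ = e^(−t/τ) = e^(−0.85/0.392) = 0.1144.
Fraction exhaled = 1 − 0.1144 = 0.8856 → 88.56%.

88.6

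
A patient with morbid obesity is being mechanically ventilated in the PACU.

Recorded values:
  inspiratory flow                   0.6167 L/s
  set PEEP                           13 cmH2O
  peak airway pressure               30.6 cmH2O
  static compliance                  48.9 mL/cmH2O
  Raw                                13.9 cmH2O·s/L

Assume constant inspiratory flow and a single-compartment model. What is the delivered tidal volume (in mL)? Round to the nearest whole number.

441

Equation of motion (constant flow): PIP = Vt/C + R·V̇ + PEEP.
Vt/C = PIP − R·V̇ − PEEP = 30.6 − 8.572 − 13 = 9.028 cmH2O.
Vt = C × 9.028 = 48.9 × 9.028 = 441.47 mL.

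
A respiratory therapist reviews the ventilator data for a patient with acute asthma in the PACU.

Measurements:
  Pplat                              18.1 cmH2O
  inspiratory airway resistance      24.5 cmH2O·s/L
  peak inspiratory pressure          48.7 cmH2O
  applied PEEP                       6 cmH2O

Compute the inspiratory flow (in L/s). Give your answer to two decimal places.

1.25

flow = (PIP − Pplat) / Raw = 30.6 / 24.5 = 1.249 L/s.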